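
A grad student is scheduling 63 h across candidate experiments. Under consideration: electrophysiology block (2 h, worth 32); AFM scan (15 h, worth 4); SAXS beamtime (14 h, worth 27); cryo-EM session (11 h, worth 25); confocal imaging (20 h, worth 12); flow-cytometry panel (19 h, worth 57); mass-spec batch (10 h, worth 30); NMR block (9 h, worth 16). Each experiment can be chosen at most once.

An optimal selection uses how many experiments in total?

Optimal total is 171.
For example electrophysiology block + SAXS beamtime + cryo-EM session + flow-cytometry panel + mass-spec batch achieves it, using 56 h.
Every optimal selection uses 5 experiments.

5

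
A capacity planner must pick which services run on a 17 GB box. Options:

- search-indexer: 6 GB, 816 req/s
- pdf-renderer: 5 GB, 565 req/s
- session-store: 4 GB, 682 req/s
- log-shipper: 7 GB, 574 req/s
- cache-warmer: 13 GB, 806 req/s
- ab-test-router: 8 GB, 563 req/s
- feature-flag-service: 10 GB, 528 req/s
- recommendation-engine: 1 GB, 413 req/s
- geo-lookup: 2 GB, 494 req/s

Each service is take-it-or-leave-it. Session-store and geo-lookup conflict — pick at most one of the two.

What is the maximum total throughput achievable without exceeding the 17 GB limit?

Taking search-indexer + pdf-renderer + session-store + recommendation-engine: 16 GB used, 2476 in throughput.
The closest alternative, search-indexer + log-shipper + recommendation-engine + geo-lookup, reaches only 2297.

2476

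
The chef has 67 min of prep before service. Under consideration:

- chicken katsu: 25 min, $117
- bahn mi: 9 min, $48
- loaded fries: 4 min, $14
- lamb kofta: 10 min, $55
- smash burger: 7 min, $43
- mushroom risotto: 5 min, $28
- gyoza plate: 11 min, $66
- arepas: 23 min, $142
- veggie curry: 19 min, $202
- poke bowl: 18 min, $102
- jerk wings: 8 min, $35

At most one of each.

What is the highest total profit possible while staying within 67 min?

A density-first pass picks smash burger + mushroom risotto + gyoza plate + arepas + veggie curry — 481 at 65 min.
Dropping mushroom risotto and gyoza plate frees 16 min; slotting in poke bowl (18 min) lifts the total to 489 at 67 min.
No other feasible combination exceeds 489.

489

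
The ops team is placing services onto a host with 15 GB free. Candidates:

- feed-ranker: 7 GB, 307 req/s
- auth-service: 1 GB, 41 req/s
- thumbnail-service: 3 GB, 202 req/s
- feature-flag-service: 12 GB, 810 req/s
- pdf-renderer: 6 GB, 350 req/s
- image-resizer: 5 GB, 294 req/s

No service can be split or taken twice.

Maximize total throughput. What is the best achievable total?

1012

Best packing: thumbnail-service + feature-flag-service — 15 GB, 1012 total.
Runner-up auth-service + thumbnail-service + pdf-renderer + image-resizer tops out at 887.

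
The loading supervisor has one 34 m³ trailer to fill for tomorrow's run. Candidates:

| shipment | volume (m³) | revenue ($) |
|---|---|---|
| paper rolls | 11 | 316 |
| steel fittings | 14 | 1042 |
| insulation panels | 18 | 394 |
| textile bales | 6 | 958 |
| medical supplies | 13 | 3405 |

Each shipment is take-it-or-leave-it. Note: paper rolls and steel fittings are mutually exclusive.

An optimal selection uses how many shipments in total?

3

The maximum revenue within 34 m³ is 5405.
One optimal bundle: steel fittings + textile bales + medical supplies (33 m³).
Any selection reaching 5405 contains exactly 3 shipments.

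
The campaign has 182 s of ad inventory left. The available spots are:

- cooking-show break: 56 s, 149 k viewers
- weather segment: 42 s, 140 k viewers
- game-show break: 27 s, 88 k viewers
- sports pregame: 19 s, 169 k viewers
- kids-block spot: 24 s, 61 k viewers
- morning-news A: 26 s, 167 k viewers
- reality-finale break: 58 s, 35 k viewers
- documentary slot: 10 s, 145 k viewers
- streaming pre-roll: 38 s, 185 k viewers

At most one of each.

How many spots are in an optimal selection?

6

The maximum expected reach within 182 s is 903.
For example cooking-show break + game-show break + sports pregame + morning-news A + documentary slot + streaming pre-roll achieves it, using 176 s.
Any selection reaching 903 contains exactly 6 spots.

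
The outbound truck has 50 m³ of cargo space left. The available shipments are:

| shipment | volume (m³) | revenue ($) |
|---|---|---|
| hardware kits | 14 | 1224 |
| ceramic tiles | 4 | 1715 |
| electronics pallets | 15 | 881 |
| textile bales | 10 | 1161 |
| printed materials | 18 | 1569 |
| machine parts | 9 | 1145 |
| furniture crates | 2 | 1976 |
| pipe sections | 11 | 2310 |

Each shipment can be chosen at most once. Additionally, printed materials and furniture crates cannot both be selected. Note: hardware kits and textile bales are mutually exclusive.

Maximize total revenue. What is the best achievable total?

8370

Ranking by ratio (revenue/m³): furniture crates 988.00, ceramic tiles 428.75, pipe sections 210.00.
Best packing: hardware kits + ceramic tiles + machine parts + furniture crates + pipe sections — 40 m³, 8370 total.
No other feasible combination exceeds 8370.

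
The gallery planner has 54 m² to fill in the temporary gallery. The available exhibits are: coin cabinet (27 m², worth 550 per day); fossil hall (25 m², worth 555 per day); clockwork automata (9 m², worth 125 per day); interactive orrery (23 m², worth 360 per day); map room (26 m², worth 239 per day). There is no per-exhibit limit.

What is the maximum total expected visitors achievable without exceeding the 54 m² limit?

Taking 2×fossil hall: 50 m² used, 1110 in expected visitors.
Nothing else within 54 m² beats 1110.

1110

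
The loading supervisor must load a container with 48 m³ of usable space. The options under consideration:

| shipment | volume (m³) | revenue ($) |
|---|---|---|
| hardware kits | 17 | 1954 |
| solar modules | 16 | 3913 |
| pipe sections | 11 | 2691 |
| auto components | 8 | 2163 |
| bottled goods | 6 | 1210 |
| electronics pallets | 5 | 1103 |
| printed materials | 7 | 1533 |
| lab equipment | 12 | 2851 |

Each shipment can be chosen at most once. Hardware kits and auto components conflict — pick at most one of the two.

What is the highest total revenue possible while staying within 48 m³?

11618

Solar modules + pipe sections + auto components + lab equipment uses 47 of the 48 m³ and totals 11618.
An exhaustive check of the 256 subsets confirms 11618.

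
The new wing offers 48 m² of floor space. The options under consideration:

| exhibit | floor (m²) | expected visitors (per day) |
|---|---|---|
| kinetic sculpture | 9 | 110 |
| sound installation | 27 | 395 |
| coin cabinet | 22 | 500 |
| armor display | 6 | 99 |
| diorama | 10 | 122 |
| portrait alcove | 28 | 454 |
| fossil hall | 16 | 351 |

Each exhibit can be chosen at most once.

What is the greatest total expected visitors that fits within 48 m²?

973

Density check — coin cabinet 22.73, fossil hall 21.94, armor display 16.50 are the best per m².
The ratio heuristic lands on coin cabinet + armor display + fossil hall (950) but leaves 4 m² idle.
Replace armor display with diorama: the trade gains 23 net, giving 973 at 48 m².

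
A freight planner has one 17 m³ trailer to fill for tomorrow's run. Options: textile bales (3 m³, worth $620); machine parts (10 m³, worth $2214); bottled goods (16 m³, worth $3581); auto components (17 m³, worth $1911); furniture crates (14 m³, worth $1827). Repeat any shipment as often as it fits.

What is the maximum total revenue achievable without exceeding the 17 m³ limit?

3581

Taking bottled goods: 16 m³ used, 3581 in revenue.
No other feasible combination exceeds 3581.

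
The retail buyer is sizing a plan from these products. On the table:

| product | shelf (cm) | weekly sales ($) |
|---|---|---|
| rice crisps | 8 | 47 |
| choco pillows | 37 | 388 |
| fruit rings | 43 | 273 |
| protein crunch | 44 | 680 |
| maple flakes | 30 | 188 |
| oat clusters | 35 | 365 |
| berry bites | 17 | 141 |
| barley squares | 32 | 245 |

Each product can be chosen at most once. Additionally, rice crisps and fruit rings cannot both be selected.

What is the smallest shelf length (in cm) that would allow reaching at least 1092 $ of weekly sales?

Look for the lowest-shelf combination reaching 1092.
Taking rice crisps + protein crunch + oat clusters gives 1092 (≥ 1092) for 87 cm.
Below 87 cm the best achievable stays under 1092.

87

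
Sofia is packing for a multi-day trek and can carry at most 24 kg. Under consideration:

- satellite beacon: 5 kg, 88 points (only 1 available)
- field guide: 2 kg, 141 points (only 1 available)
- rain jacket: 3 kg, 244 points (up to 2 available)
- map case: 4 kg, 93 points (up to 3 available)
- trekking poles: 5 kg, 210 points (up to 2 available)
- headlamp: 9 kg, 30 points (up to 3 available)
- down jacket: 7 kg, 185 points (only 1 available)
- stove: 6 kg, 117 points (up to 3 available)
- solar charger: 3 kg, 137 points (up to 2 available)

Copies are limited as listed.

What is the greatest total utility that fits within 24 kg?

1323

Density check — rain jacket 81.33, field guide 70.50, solar charger 45.67, trekking poles 42.00 are the best per kg.
The ratio ordering already packs tightly: field guide + 2×rain jacket + 2×trekking poles + 2×solar charger, 24 kg, 1323.
Nothing else within 24 kg beats 1323.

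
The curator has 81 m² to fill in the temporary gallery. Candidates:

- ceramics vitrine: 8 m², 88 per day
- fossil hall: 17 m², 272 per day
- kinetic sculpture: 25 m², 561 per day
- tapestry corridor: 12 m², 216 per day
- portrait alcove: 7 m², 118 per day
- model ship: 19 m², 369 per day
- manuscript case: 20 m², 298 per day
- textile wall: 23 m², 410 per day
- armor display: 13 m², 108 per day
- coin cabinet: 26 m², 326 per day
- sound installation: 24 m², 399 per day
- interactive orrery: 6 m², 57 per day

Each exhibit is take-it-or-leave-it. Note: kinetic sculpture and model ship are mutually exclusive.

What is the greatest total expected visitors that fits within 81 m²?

1488

By expected visitors per m²: kinetic sculpture 22.44, model ship 19.42, tapestry corridor 18.00, textile wall 17.83 lead.
Taking kinetic sculpture + portrait alcove + textile wall + sound installation: 79 m² used, 1488 in expected visitors.
An exhaustive check of the 4096 subsets confirms 1488.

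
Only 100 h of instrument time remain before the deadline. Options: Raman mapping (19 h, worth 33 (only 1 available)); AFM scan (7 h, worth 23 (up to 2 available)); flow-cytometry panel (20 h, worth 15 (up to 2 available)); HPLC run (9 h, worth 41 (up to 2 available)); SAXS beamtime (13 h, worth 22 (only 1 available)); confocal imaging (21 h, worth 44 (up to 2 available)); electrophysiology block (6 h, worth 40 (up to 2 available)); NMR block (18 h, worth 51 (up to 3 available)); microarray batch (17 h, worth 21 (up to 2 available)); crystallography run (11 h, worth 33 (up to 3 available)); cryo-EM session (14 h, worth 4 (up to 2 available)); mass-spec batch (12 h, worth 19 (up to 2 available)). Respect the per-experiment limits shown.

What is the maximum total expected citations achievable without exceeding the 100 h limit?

Taking the top-ratio experiments first gives 2×AFM scan + 2×HPLC run + 2×electrophysiology block + NMR block + 3×crystallography run for 358 (95 h).
Dropping 2×AFM scan frees 14 h; slotting in NMR block (18 h) lifts the total to 363 at 99 h.
No other feasible combination exceeds 363.

363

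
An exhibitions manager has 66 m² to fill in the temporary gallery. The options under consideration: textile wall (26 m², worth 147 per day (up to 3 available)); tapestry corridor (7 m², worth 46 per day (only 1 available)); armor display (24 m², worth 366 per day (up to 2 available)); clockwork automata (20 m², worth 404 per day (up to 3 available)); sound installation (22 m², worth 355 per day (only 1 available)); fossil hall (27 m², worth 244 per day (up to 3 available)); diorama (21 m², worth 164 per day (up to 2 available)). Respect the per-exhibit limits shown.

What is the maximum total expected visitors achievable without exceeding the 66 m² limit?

Density check — clockwork automata 20.20, sound installation 16.14, armor display 15.25, fossil hall 9.04 are the best per m².
The ratio ordering already packs tightly: 3×clockwork automata, 60 m², 1212.

1212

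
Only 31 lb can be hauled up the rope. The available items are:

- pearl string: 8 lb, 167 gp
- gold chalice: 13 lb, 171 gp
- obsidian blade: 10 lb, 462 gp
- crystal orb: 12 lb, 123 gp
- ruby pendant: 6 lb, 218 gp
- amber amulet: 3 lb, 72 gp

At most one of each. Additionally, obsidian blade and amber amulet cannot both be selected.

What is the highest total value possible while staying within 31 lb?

Density check — obsidian blade 46.20, ruby pendant 36.33, amber amulet 24.00 are the best per lb.
Best packing: gold chalice + obsidian blade + ruby pendant — 29 lb, 851 total.

851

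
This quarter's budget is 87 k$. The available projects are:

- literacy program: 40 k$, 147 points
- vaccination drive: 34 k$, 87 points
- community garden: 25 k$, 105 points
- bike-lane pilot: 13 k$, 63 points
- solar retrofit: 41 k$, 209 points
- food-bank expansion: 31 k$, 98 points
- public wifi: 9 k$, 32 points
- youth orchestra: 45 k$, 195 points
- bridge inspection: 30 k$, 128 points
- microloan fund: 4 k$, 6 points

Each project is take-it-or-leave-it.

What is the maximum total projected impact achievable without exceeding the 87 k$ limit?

404

Density check — solar retrofit 5.10, bike-lane pilot 4.85, youth orchestra 4.33, bridge inspection 4.27 are the best per k$.
Filling by ratio: bike-lane pilot + solar retrofit + bridge inspection for 400, with 3 k$ left unused.
Replace bike-lane pilot and bridge inspection with youth orchestra: the trade gains 4 net, giving 404 at 86 k$.
That's the maximum — no swap from here does better than 404.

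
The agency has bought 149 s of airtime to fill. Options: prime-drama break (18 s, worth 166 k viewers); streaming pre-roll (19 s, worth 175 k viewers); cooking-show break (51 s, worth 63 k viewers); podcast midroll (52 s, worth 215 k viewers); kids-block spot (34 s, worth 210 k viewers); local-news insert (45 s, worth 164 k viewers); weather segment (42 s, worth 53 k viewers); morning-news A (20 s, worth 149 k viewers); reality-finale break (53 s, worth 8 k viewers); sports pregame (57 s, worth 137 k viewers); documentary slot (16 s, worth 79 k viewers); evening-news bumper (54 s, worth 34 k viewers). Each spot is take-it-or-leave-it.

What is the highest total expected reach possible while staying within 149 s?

By expected reach per s: prime-drama break 9.22, streaming pre-roll 9.21, morning-news A 7.45 lead.
Greedy by ratio would take prime-drama break + streaming pre-roll + kids-block spot + weather segment + morning-news A + documentary slot: 149 s used, total 832.
Replace weather segment and documentary slot with podcast midroll: the trade gains 83 net, giving 915 at 143 s.
The closest alternative, prime-drama break + streaming pre-roll + kids-block spot + local-news insert + morning-news A, reaches only 864.

915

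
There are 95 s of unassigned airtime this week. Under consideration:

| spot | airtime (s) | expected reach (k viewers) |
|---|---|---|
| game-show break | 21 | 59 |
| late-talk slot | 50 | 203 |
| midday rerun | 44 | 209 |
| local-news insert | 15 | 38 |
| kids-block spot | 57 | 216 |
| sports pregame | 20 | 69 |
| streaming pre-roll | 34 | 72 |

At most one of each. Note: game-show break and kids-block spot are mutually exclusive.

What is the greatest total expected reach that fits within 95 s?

Best packing: late-talk slot + midday rerun — 94 s, 412 total.
The spare 1 s is too small for any remaining spot, and no feasible exchange beats 412.

412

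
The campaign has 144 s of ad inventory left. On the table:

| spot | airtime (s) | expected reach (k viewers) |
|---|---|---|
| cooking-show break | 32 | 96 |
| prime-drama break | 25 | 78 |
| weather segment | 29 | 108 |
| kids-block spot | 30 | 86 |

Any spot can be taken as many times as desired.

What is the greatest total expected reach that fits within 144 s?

Prime-drama break + 4×weather segment uses 141 of the 144 s and totals 510.
That's the maximum — no swap from here does better than 510.

510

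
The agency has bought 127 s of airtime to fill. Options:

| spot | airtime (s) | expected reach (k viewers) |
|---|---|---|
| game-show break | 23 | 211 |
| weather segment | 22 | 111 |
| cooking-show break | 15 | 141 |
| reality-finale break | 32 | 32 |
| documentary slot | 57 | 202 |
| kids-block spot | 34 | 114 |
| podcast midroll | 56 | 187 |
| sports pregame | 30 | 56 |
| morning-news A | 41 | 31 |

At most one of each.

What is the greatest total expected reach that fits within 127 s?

665

Density check — cooking-show break 9.40, game-show break 9.17, weather segment 5.05 are the best per s.
Taking game-show break + weather segment + cooking-show break + documentary slot: 117 s used, 665 in expected reach.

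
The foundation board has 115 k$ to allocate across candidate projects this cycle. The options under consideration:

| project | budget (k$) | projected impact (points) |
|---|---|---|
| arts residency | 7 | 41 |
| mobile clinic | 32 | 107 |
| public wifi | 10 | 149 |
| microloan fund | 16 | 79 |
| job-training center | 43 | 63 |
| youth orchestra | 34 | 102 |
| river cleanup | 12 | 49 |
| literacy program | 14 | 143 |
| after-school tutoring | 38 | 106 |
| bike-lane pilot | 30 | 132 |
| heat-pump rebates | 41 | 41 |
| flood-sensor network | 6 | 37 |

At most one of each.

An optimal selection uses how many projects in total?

7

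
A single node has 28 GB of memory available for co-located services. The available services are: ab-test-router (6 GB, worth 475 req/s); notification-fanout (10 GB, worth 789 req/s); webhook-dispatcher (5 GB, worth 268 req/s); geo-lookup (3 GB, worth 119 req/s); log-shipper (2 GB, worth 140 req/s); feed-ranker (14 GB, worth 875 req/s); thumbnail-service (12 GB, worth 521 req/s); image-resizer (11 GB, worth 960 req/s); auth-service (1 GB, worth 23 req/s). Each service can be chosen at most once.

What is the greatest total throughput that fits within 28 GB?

2247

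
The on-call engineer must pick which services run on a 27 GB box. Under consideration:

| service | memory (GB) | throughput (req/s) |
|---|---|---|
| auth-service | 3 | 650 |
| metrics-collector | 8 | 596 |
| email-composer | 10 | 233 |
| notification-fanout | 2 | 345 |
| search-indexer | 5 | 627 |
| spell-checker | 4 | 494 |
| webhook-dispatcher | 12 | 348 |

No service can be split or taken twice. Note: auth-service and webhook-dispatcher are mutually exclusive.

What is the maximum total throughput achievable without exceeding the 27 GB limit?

2712

Density check — auth-service 216.67, notification-fanout 172.50, search-indexer 125.40, spell-checker 123.50 are the best per GB.
Auth-service + metrics-collector + notification-fanout + search-indexer + spell-checker uses 22 of the 27 GB and totals 2712.
Runner-up auth-service + metrics-collector + search-indexer + spell-checker tops out at 2367.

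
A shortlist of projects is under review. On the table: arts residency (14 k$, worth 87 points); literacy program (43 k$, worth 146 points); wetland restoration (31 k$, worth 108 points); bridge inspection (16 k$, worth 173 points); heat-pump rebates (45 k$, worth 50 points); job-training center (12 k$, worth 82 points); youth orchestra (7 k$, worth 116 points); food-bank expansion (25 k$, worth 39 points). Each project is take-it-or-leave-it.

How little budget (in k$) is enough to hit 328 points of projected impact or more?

Minimise k$ subject to total projected impact ≥ 328.
Taking bridge inspection + job-training center + youth orchestra gives 371 (≥ 328) for 35 k$.
Any bundle with less than 35 k$ falls short of 328.

35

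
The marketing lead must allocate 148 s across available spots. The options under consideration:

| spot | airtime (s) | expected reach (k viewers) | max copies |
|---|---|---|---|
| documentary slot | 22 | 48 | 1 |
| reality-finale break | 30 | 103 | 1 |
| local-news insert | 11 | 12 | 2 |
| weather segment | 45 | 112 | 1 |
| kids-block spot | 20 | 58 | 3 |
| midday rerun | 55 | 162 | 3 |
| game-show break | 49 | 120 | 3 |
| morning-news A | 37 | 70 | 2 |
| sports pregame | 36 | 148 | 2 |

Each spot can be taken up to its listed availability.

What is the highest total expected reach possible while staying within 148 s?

516

By expected reach per s: sports pregame 4.11, reality-finale break 3.43, midday rerun 2.95 lead.
Greedy by ratio would take reality-finale break + 2×kids-block spot + 2×sports pregame: 142 s used, total 515.
Replace reality-finale break and kids-block spot with midday rerun: the trade gains 1 net, giving 516 at 147 s.
Nothing else within 148 s beats 516.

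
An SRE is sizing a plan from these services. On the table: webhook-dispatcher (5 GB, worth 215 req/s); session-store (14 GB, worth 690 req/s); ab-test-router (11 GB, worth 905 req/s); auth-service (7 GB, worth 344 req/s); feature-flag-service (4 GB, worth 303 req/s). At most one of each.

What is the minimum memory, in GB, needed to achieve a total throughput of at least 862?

Minimise GB subject to total throughput ≥ 862.
ab-test-router: 905 throughput at 11 GB.
Any bundle with less than 11 GB falls short of 862.

11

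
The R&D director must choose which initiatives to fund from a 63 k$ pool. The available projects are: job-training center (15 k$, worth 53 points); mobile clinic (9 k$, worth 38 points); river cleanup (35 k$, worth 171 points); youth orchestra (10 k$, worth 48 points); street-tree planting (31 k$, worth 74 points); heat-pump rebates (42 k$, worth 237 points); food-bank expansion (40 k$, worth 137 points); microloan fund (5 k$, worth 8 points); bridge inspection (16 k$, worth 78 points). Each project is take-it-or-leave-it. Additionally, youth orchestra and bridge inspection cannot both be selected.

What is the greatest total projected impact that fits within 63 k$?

323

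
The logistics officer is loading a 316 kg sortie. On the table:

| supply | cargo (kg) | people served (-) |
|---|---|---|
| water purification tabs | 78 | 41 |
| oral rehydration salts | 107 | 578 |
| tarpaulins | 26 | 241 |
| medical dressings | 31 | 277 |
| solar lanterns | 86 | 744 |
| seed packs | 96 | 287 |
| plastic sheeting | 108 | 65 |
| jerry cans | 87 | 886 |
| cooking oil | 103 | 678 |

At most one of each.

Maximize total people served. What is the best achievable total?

Filling by ratio: water purification tabs + tarpaulins + medical dressings + solar lanterns + jerry cans for 2189, with 8 kg left unused.
The 104 kg tied up in water purification tabs and tarpaulins is better spent on cooking oil — total rises to 2585 (307 kg).

2585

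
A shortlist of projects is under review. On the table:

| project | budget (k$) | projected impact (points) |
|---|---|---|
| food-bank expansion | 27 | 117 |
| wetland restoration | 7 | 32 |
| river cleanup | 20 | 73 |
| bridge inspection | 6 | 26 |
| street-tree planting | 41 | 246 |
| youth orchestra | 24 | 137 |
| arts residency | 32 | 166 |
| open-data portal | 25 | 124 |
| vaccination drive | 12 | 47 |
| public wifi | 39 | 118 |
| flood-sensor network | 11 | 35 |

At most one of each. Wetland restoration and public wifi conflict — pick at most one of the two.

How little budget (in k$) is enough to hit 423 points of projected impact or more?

77

Look for the lowest-budget combination reaching 423.
street-tree planting + youth orchestra + vaccination drive: 430 projected impact at 77 k$.
Below 77 k$ the best achievable stays under 423.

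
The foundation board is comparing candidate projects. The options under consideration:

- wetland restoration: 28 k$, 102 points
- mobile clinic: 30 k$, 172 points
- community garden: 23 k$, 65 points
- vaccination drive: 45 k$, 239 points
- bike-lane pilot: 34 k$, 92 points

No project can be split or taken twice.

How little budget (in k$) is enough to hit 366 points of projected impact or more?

75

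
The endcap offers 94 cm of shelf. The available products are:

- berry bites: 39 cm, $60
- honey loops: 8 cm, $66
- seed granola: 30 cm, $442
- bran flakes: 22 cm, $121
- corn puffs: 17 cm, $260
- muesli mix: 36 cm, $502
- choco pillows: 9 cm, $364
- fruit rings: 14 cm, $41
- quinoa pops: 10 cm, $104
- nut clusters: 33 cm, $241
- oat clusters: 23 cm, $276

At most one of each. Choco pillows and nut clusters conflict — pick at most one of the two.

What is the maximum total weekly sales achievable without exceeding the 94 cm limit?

1568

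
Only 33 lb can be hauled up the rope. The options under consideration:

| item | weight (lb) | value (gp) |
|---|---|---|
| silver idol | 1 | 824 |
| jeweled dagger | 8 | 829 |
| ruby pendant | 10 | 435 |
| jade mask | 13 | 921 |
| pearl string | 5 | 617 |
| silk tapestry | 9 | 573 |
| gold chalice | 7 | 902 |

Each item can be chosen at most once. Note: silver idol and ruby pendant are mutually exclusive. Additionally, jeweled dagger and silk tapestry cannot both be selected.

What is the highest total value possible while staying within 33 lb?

3476

Taking silver idol + jeweled dagger + jade mask + gold chalice: 29 lb used, 3476 in value.
The closest alternative, jeweled dagger + jade mask + pearl string + gold chalice, reaches only 3269.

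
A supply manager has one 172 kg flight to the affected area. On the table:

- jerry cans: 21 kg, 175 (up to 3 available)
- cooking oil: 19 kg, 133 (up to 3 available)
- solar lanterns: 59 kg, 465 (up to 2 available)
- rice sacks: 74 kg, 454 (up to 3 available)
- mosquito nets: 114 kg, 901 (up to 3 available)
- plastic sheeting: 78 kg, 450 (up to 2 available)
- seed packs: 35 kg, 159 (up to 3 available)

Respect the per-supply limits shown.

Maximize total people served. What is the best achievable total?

Ranking by ratio (people served/kg): jerry cans 8.33, mosquito nets 7.90, solar lanterns 7.88.
Filling by ratio: 3×jerry cans + 2×cooking oil + solar lanterns for 1256, with 12 kg left unused.
Dropping 3×jerry cans and solar lanterns frees 122 kg; slotting in cooking oil + mosquito nets (133 kg) lifts the total to 1300 at 171 kg.
The spare 1 kg is too small for any remaining supply, and no exchange beats 1300.

1300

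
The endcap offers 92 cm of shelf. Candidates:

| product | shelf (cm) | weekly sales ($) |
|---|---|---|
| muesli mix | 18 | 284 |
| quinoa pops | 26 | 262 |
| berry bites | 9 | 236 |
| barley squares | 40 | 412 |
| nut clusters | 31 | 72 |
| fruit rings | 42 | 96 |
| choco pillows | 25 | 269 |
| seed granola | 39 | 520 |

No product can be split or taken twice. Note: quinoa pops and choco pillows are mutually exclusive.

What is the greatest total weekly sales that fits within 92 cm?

1309

Muesli mix + berry bites + choco pillows + seed granola uses 91 of the 92 cm and totals 1309.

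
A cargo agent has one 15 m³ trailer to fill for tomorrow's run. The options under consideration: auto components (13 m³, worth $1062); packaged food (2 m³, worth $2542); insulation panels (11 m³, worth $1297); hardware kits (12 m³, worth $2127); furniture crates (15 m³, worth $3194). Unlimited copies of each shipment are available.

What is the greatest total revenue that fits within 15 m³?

17794

Taking 7×packaged food: 14 m³ used, 17794 in revenue.
No other feasible combination exceeds 17794.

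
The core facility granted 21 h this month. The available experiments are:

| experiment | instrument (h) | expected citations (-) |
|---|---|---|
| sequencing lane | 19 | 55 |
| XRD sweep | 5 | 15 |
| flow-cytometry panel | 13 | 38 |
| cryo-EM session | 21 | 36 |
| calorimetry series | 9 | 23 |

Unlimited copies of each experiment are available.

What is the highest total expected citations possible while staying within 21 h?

Taking 4×XRD sweep: 20 h used, 60 in expected citations.
Every other selection either busts 21 h or fails to beat 60.

60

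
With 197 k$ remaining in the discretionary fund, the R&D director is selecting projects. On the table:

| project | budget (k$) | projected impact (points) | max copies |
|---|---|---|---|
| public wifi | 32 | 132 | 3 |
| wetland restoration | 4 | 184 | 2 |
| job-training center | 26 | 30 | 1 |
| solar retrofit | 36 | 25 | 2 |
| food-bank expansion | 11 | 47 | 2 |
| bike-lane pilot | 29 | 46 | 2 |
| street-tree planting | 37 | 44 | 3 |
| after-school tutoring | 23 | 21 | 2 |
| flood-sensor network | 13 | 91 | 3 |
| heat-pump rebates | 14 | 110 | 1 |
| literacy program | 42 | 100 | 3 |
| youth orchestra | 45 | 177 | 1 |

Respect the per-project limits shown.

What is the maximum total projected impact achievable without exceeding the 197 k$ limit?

1286

Density check — wetland restoration 46.00, heat-pump rebates 7.86, flood-sensor network 7.00, food-bank expansion 4.27 are the best per k$.
The ratio heuristic lands on 3×public wifi + 2×wetland restoration + 2×food-bank expansion + 3×flood-sensor network + heat-pump rebates (1241) but leaves 18 k$ idle.
Replace public wifi with youth orchestra: the trade gains 45 net, giving 1286 at 192 k$.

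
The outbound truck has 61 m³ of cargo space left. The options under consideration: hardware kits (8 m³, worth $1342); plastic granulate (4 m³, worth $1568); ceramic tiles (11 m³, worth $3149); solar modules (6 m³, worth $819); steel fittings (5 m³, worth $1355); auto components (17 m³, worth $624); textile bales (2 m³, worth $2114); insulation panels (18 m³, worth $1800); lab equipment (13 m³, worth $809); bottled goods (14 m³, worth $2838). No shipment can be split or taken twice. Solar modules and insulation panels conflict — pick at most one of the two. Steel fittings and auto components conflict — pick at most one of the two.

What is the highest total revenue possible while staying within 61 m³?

13185

The ratio ordering already packs tightly: hardware kits + plastic granulate + ceramic tiles + solar modules + steel fittings + textile bales + bottled goods, 50 m³, 13185.
The closest alternative, hardware kits + plastic granulate + ceramic tiles + steel fittings + textile bales + lab equipment + bottled goods, reaches only 13175.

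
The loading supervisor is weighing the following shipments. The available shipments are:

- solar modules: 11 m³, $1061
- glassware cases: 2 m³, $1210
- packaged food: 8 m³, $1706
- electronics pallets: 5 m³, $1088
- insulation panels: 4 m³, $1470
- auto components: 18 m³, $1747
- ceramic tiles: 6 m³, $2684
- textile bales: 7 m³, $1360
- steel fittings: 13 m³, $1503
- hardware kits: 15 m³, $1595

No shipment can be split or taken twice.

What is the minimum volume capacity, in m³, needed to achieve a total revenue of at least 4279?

Minimise m³ subject to total revenue ≥ 4279.
Taking glassware cases + insulation panels + ceramic tiles gives 5364 (≥ 4279) for 12 m³.
Any bundle with less than 12 m³ falls short of 4279.

12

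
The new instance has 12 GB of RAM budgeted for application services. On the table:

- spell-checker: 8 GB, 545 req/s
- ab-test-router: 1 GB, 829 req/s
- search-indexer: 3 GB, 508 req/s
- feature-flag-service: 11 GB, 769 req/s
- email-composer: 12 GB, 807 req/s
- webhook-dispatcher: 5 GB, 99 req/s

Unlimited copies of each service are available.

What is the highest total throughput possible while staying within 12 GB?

The ratio ordering already packs tightly: 12×ab-test-router, 12 GB, 9948.
Every other selection either busts 12 GB or fails to beat 9948.

9948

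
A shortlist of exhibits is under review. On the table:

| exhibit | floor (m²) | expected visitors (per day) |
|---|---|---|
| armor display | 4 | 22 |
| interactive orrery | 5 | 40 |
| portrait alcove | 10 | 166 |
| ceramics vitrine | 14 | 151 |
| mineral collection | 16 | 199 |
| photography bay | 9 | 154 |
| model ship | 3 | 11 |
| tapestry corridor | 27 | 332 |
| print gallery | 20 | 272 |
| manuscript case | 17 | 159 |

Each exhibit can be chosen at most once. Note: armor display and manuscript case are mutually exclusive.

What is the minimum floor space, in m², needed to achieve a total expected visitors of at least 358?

Look for the lowest-floor combination reaching 358.
interactive orrery + portrait alcove + photography bay reaches 360 using 24 m².
Below 24 m² the best achievable stays under 358.

24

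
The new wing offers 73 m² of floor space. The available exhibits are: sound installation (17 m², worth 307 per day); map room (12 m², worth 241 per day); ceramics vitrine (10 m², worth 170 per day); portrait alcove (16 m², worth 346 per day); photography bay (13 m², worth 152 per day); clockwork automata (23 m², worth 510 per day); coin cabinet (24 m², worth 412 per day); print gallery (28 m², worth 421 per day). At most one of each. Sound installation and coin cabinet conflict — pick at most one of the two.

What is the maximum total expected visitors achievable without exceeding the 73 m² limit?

1438

Greedy by ratio would take sound installation + map room + portrait alcove + clockwork automata: 68 m² used, total 1404.
Replace sound installation and map room with ceramics vitrine + coin cabinet: the trade gains 34 net, giving 1438 at 73 m².
Next best is sound installation + map room + portrait alcove + clockwork automata at 1404 (68 m²) — short by 34.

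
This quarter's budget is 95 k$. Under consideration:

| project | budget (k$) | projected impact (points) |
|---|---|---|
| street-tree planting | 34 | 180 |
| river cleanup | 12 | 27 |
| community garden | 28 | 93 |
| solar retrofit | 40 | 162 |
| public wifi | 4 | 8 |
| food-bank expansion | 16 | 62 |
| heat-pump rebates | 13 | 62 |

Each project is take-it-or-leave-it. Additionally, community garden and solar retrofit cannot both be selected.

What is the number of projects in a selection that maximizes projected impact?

4

The maximum projected impact within 95 k$ is 412.
One optimal bundle: street-tree planting + solar retrofit + public wifi + food-bank expansion (94 k$).
All optima have 4 projects.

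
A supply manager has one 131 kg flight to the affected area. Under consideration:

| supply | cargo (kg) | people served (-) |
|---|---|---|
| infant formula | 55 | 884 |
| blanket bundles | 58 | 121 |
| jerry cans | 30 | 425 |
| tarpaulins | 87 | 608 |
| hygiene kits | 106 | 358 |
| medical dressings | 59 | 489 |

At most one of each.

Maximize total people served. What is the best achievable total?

1373

A density-first pass picks infant formula + jerry cans — 1309 at 85 kg.
Dropping jerry cans frees 30 kg; slotting in medical dressings (59 kg) lifts the total to 1373 at 114 kg.
The closest alternative, infant formula + jerry cans, reaches only 1309.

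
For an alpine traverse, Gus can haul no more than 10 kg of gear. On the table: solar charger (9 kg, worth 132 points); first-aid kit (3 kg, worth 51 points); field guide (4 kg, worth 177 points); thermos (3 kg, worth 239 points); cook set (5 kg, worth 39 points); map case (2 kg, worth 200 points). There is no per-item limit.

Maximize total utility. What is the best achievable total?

Taking 5×map case: 10 kg used, 1000 in utility.

1000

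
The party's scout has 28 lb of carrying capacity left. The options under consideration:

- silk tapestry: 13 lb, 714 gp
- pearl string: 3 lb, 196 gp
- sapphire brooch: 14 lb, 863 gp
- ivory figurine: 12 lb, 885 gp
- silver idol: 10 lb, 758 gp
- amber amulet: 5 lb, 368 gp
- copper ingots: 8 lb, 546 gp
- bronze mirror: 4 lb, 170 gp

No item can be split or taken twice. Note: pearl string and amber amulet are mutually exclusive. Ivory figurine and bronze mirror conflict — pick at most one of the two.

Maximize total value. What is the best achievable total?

2011

Ivory figurine + silver idol + amber amulet uses 27 of the 28 lb and totals 2011.
The closest alternative, silver idol + amber amulet + copper ingots + bronze mirror, reaches only 1842.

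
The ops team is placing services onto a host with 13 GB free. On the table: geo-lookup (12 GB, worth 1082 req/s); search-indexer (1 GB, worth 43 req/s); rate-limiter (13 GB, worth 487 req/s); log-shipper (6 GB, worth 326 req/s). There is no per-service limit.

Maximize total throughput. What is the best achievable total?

1125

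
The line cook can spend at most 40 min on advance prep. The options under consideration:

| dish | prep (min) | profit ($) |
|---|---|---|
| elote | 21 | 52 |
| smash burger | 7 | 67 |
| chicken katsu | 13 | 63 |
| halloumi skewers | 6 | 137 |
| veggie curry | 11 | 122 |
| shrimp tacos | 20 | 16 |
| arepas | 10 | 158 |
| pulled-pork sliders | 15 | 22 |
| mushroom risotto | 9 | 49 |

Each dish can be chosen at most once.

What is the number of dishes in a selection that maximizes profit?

Optimal total is 484.
For example smash burger + halloumi skewers + veggie curry + arepas achieves it, using 34 min.
Every optimal selection uses 4 dishes.

4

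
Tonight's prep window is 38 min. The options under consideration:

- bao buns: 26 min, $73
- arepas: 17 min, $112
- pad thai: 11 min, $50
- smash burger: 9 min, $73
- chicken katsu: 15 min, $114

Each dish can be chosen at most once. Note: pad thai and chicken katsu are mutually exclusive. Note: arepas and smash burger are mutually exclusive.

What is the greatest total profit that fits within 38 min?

226

Best packing: arepas + chicken katsu — 32 min, 226 total.
The closest alternative, smash burger + chicken katsu, reaches only 187.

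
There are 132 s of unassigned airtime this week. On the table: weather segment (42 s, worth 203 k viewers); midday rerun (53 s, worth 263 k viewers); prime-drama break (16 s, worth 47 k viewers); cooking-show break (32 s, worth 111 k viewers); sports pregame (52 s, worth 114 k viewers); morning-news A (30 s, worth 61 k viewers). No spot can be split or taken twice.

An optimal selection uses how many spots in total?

Best achievable expected reach is 577.
weather segment + midday rerun + cooking-show break hits 577 at 127 s.
Every optimal selection uses 3 spots.

3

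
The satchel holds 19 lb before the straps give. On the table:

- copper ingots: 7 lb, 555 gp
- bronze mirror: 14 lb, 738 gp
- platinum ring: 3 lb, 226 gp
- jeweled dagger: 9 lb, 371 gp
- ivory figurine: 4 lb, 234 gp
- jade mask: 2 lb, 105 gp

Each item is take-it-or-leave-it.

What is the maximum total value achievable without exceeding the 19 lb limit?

By value per lb: copper ingots 79.29, platinum ring 75.33, ivory figurine 58.50 lead.
A density-first pass picks copper ingots + platinum ring + ivory figurine + jade mask — 1120 at 16 lb.
Replace ivory figurine and jade mask with jeweled dagger: the trade gains 32 net, giving 1152 at 19 lb.
The closest alternative, copper ingots + platinum ring + ivory figurine + jade mask, reaches only 1120.

1152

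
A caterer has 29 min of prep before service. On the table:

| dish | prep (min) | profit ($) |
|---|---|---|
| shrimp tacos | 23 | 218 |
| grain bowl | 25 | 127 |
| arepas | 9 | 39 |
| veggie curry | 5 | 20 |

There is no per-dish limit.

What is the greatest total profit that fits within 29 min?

The ratio ordering already packs tightly: shrimp tacos + veggie curry, 28 min, 238.
That's the maximum — no swap from here does better than 238.

238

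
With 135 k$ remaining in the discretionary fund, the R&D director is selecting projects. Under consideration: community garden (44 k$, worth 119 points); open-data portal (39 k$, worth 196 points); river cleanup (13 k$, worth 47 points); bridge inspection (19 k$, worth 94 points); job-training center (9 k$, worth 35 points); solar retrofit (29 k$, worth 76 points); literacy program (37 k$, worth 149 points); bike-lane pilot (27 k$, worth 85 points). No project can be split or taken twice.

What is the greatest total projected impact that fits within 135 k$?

Taking the top-ratio projects first gives open-data portal + river cleanup + bridge inspection + job-training center + literacy program for 521 (117 k$).
The 9 k$ tied up in job-training center is better spent on bike-lane pilot — total rises to 571 (135 k$).
Runner-up open-data portal + bridge inspection + job-training center + literacy program + bike-lane pilot tops out at 559.

571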